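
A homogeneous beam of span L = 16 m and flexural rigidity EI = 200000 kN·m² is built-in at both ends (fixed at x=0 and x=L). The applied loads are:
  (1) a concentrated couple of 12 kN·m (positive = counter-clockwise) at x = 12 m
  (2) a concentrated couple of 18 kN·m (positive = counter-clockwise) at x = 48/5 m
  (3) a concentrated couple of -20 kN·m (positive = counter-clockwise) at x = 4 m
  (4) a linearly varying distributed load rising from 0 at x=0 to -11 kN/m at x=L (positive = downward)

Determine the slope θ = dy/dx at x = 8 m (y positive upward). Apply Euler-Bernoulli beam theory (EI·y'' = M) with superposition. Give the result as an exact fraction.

θ(8) = 1171/7500000 rad

Load 1 — applied couple M₀=12 kN·m at a=12 m (b=L-a=4):
  θ_1 = (R_Ax²/2 - M_Ax)/EI  [x≤a] with R_A=27/32, M_A=15/4 = ((27/32)·8²/2 - (15/4)·8)/200000 = -3/200000 rad
Load 2 — applied couple M₀=18 kN·m at a=48/5 m (b=L-a=32/5):
  θ_2 = (R_Ax²/2 - M_Ax)/EI  [x≤a] with R_A=81/50, M_A=144/25 = ((81/50)·8²/2 - (144/25)·8)/200000 = 9/312500 rad
Load 3 — applied couple M₀=-20 kN·m at a=4 m (b=L-a=12):
  θ_3 = (R_Ax²/2 - M_Ax - M₀(x-a))/EI  [x>a] with R_A=-45/32, M_A=15/4 = ((-45/32)·8²/2 - (15/4)·8 - (-20)·(8-4))/200000 = 1/40000 rad
Load 4 — triangular load w₀=-11 kN/m (0→w₀ over full span):
  θ_4 = -w₀(2x(L-x)(L-2x)(x+2L)+x²(L-x)²)/(120LEI) = -(-11)·(2·8·(16-8)·(16-2·8)·(8+2·16)+8²·(16-8)²)/(120·16·200000) = 11/93750 rad
Superposition: θ = Σ θ_i = 1171/7500000 rad ≈ 0.000156 rad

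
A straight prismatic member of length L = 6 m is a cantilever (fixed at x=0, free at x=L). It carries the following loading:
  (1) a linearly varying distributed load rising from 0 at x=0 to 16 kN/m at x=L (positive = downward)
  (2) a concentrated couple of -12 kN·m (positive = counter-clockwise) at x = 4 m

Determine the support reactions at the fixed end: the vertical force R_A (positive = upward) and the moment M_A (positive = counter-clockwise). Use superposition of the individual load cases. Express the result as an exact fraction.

Load 1 — triangular load w₀=16 kN/m (0→w₀ over full span):
  R_A = w₀L/2 = 16·6/2 = 48 kN
  M_A = w₀L²/3 = 16·6²/3 = 192 kN·m
Load 2 — applied couple M₀=-12 kN·m at a=4 m (b=L-a=2):
  R_A = 0 kN
  M_A = -M₀ = -(-12) = 12 kN·m
Superposition: R_A = 48 kN, M_A = 204 kN·m

R_A = 48 kN, M_A = 204 kN·m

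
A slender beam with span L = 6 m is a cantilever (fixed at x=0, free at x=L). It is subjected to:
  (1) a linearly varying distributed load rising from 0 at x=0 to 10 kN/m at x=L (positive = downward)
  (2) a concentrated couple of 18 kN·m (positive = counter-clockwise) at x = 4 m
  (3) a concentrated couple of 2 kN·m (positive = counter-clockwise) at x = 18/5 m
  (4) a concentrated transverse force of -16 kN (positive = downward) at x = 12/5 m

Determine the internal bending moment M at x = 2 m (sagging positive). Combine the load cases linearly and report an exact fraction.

M(2) = -1612/45 kN·m

Load 1 — triangular load w₀=10 kN/m (0→w₀ over full span):
  M_1 = w₀Lx/2 - w₀L²/3 - w₀x³/(6L) = 10·6·2/2 - 10·6²/3 - 10·2³/(6·6) = -560/9 kN·m
Load 2 — applied couple M₀=18 kN·m at a=4 m (b=L-a=2):
  M_2 = M₀  [x≤a] = 18 = 18 kN·m
Load 3 — applied couple M₀=2 kN·m at a=18/5 m (b=L-a=12/5):
  M_3 = M₀  [x≤a] = 2 = 2 kN·m
Load 4 — point force P=-16 kN at a=12/5 m (b=L-a=18/5):
  M_4 = -P(a-x)  [x≤a] = -(-16)·((12/5)-2) = 32/5 kN·m
Superposition: M = Σ M_i = -1612/45 kN·m ≈ -35.822222 kN·m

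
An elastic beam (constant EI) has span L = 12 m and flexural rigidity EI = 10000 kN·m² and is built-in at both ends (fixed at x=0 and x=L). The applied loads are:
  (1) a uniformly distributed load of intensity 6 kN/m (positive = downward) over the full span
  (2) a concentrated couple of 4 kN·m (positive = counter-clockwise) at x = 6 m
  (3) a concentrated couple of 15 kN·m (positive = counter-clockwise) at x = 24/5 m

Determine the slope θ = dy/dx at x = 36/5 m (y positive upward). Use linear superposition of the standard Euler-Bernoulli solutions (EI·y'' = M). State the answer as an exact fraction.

Load 1 — uniform load w=6 kN/m over full span:
  θ_1 = -wx(L-x)(L-2x)/(12EI) = -6·(36/5)·(12-(36/5))·(12-2·(36/5))/(12·10000) = 324/78125 rad
Load 2 — applied couple M₀=4 kN·m at a=6 m (b=L-a=6):
  θ_2 = (R_Ax²/2 - M_Ax - M₀(x-a))/EI  [x>a] with R_A=1/2, M_A=1 = ((1/2)·(36/5)²/2 - 1·(36/5) - 4·((36/5)-6))/10000 = 3/31250 rad
Load 3 — applied couple M₀=15 kN·m at a=24/5 m (b=L-a=36/5):
  θ_3 = (R_Ax²/2 - M_Ax - M₀(x-a))/EI  [x>a] with R_A=9/5, M_A=9/5 = ((9/5)·(36/5)²/2 - (9/5)·(36/5) - 15·((36/5)-(24/5)))/10000 = -18/78125 rad
Superposition: θ = Σ θ_i = 627/156250 rad ≈ 0.004013 rad

θ(36/5) = 627/156250 rad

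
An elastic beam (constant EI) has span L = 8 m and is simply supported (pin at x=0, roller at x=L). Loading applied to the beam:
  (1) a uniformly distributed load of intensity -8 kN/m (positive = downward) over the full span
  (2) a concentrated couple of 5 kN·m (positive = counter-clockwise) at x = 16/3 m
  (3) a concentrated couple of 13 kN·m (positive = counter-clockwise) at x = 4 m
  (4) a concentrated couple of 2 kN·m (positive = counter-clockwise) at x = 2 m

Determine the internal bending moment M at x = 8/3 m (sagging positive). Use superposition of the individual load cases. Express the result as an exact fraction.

M(8/3) = -470/9 kN·m

Load 1 — uniform load w=-8 kN/m over full span:
  M_1 = wx(L-x)/2 = (-8)·(8/3)·(8-(8/3))/2 = -512/9 kN·m
Load 2 — applied couple M₀=5 kN·m at a=16/3 m (b=L-a=8/3):
  M_2 = M₀x/L  [x≤a] = 5·(8/3)/8 = 5/3 kN·m
Load 3 — applied couple M₀=13 kN·m at a=4 m (b=L-a=4):
  M_3 = M₀x/L  [x≤a] = 13·(8/3)/8 = 13/3 kN·m
Load 4 — applied couple M₀=2 kN·m at a=2 m (b=L-a=6):
  M_4 = M₀x/L - M₀  [x>a] = 2·(8/3)/8 - 2 = -4/3 kN·m
Superposition: M = Σ M_i = -470/9 kN·m ≈ -52.222222 kN·m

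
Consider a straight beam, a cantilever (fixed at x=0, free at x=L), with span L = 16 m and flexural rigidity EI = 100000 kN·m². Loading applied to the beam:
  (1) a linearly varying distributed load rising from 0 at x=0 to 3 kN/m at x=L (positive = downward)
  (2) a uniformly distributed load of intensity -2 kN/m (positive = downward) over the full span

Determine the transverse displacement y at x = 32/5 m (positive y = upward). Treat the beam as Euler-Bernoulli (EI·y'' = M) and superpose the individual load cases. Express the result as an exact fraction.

Load 1 — triangular load w₀=3 kN/m (0→w₀ over full span):
  y_1 = (w₀Lx³/12-w₀L²x²/6-w₀x⁵/(120L))/EI = (3·16·(32/5)³/12-3·16²·(32/5)²/6-3·(32/5)⁵/(120·16))/100000 = -2056192/48828125 m
Load 2 — uniform load w=-2 kN/m over full span:
  y_2 = -wx²(x²-4Lx+6L²)/(24EI) = -(-2)·(32/5)²·((32/5)²-4·16·(32/5)+6·16²)/(24·100000) = 77824/1953125 m
Superposition: y = Σ y_i = -110592/48828125 m ≈ -0.002265 m

y(32/5) = -110592/48828125 m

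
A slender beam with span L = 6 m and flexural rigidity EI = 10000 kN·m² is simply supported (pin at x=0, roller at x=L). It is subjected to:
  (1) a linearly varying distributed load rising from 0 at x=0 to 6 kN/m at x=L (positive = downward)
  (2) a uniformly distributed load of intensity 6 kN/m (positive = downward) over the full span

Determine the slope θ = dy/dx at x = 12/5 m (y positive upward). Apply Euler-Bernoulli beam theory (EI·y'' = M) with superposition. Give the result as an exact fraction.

Load 1 — triangular load w₀=6 kN/m (0→w₀ over full span):
  θ_1 = -w₀(7L⁴-30L²x²+15x⁴)/(360LEI) = -6·(7·6⁴-30·6²·(12/5)²+15·(12/5)⁴)/(360·6·10000) = -2907/3125000 rad
Load 2 — uniform load w=6 kN/m over full span:
  θ_2 = -w(L³-6Lx²+4x³)/(24EI) = -6·(6³-6·6·(12/5)²+4·(12/5)³)/(24·10000) = -999/625000 rad
Superposition: θ = Σ θ_i = -3951/1562500 rad ≈ -0.002529 rad

θ(12/5) = -3951/1562500 rad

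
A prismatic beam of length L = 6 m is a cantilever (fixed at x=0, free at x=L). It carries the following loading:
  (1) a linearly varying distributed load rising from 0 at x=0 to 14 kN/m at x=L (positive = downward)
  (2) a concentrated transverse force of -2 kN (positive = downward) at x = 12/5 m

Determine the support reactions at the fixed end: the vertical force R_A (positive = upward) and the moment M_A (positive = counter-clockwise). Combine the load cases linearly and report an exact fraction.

R_A = 40 kN, M_A = 816/5 kN·m

Load 1 — triangular load w₀=14 kN/m (0→w₀ over full span):
  R_A = w₀L/2 = 14·6/2 = 42 kN
  M_A = w₀L²/3 = 14·6²/3 = 168 kN·m
Load 2 — point force P=-2 kN at a=12/5 m (b=L-a=18/5):
  R_A = P = (-2) = -2 kN
  M_A = Pa = (-2)·(12/5) = -24/5 kN·m
Superposition: R_A = 40 kN, M_A = 816/5 kN·m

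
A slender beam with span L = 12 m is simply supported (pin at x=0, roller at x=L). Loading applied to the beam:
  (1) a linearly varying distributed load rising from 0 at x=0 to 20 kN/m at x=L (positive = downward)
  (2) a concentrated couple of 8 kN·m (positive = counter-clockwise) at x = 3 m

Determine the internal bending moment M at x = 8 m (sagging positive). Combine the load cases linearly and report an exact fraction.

M(8) = 1576/9 kN·m

Load 1 — triangular load w₀=20 kN/m (0→w₀ over full span):
  M_1 = w₀Lx/6 - w₀x³/(6L) = 20·12·8/6 - 20·8³/(6·12) = 1600/9 kN·m
Load 2 — applied couple M₀=8 kN·m at a=3 m (b=L-a=9):
  M_2 = M₀x/L - M₀  [x>a] = 8·8/12 - 8 = -8/3 kN·m
Superposition: M = Σ M_i = 1576/9 kN·m ≈ 175.111111 kN·m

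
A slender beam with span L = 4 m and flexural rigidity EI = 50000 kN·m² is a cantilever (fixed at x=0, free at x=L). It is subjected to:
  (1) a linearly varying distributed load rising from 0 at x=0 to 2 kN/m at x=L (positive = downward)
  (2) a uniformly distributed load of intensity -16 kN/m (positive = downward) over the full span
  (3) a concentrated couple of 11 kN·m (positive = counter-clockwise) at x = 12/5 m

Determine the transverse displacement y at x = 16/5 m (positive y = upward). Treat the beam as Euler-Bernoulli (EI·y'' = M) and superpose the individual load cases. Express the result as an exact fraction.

Load 1 — triangular load w₀=2 kN/m (0→w₀ over full span):
  y_1 = (w₀Lx³/12-w₀L²x²/6-w₀x⁵/(120L))/EI = (2·4·(16/5)³/12-2·4²·(16/5)²/6-2·(16/5)⁵/(120·4))/50000 = -100096/146484375 m
Load 2 — uniform load w=-16 kN/m over full span:
  y_2 = -wx²(x²-4Lx+6L²)/(24EI) = -(-16)·(16/5)²·((16/5)²-4·4·(16/5)+6·4²)/(24·50000) = 44032/5859375 m
Load 3 — applied couple M₀=11 kN·m at a=12/5 m (b=L-a=8/5):
  y_3 = M₀a(2x-a)/(2EI)  [x>a] = 11·(12/5)·(2·(16/5)-(12/5))/(2·50000) = 33/31250 m
Superposition: y = Σ y_i = 770261/97656250 m ≈ 0.007887 m

y(16/5) = 770261/97656250 m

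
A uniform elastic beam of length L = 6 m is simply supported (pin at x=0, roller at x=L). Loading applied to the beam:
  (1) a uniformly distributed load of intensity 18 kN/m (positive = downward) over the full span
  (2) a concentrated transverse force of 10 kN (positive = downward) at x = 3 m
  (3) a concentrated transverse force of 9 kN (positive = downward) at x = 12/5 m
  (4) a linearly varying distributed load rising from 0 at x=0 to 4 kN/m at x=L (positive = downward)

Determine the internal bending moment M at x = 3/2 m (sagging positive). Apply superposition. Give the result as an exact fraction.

M(3/2) = 3279/40 kN·m

Load 1 — uniform load w=18 kN/m over full span:
  M_1 = wx(L-x)/2 = 18·(3/2)·(6-(3/2))/2 = 243/4 kN·m
Load 2 — point force P=10 kN at a=3 m (b=L-a=3):
  M_2 = Pbx/L  [x≤a] = 10·3·(3/2)/6 = 15/2 kN·m
Load 3 — point force P=9 kN at a=12/5 m (b=L-a=18/5):
  M_3 = Pbx/L  [x≤a] = 9·(18/5)·(3/2)/6 = 81/10 kN·m
Load 4 — triangular load w₀=4 kN/m (0→w₀ over full span):
  M_4 = w₀Lx/6 - w₀x³/(6L) = 4·6·(3/2)/6 - 4·(3/2)³/(6·6) = 45/8 kN·m
Superposition: M = Σ M_i = 3279/40 kN·m ≈ 81.975000 kN·m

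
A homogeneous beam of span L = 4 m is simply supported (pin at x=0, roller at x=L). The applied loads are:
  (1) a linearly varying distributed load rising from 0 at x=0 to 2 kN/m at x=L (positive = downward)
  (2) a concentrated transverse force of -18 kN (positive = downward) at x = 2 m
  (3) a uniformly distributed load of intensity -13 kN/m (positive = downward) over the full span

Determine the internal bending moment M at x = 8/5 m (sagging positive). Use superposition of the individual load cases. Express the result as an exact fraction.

M(8/5) = -4696/125 kN·m

Load 1 — triangular load w₀=2 kN/m (0→w₀ over full span):
  M_1 = w₀Lx/6 - w₀x³/(6L) = 2·4·(8/5)/6 - 2·(8/5)³/(6·4) = 224/125 kN·m
Load 2 — point force P=-18 kN at a=2 m (b=L-a=2):
  M_2 = Pbx/L  [x≤a] = (-18)·2·(8/5)/4 = -72/5 kN·m
Load 3 — uniform load w=-13 kN/m over full span:
  M_3 = wx(L-x)/2 = (-13)·(8/5)·(4-(8/5))/2 = -624/25 kN·m
Superposition: M = Σ M_i = -4696/125 kN·m ≈ -37.568000 kN·m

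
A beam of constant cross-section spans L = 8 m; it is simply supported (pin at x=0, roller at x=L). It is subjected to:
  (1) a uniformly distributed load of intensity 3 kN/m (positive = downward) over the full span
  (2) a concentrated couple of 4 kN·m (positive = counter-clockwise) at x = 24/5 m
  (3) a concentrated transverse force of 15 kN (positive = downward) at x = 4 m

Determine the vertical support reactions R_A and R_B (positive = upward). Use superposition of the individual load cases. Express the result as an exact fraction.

R_A = 20 kN, R_B = 19 kN

Load 1 — uniform load w=3 kN/m over full span:
  R_A = wL/2 = 3·8/2 = 12 kN
  R_B = wL/2 = 3·8/2 = 12 kN
Load 2 — applied couple M₀=4 kN·m at a=24/5 m (b=L-a=16/5):
  R_A = M₀/L = 4/8 = 1/2 kN
  R_B = -M₀/L = -4/8 = -1/2 kN
Load 3 — point force P=15 kN at a=4 m (b=L-a=4):
  R_A = Pb/L = 15·4/8 = 15/2 kN
  R_B = Pa/L = 15·4/8 = 15/2 kN
Superposition: R_A = 20 kN, R_B = 19 kN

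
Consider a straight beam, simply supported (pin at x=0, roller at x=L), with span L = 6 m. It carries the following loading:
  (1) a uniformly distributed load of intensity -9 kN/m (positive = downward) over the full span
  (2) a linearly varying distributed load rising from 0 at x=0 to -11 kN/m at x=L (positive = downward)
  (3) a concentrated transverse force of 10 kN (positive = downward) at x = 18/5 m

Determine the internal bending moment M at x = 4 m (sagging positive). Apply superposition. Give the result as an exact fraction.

M(4) = -436/9 kN·m

Load 1 — uniform load w=-9 kN/m over full span:
  M_1 = wx(L-x)/2 = (-9)·4·(6-4)/2 = -36 kN·m
Load 2 — triangular load w₀=-11 kN/m (0→w₀ over full span):
  M_2 = w₀Lx/6 - w₀x³/(6L) = (-11)·6·4/6 - (-11)·4³/(6·6) = -220/9 kN·m
Load 3 — point force P=10 kN at a=18/5 m (b=L-a=12/5):
  M_3 = Pa(L-x)/L  [x>a] = 10·(18/5)·(6-4)/6 = 12 kN·m
Superposition: M = Σ M_i = -436/9 kN·m ≈ -48.444444 kN·m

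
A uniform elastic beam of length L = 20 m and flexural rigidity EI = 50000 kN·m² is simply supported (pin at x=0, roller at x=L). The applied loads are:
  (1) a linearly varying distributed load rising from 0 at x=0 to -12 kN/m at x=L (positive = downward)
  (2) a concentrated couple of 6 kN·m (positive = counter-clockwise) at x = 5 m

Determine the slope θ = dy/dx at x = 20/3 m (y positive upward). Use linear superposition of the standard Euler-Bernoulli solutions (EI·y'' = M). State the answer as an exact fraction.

Load 1 — triangular load w₀=-12 kN/m (0→w₀ over full span):
  θ_1 = -w₀(7L⁴-30L²x²+15x⁴)/(360LEI) = -(-12)·(7·20⁴-30·20²·(20/3)²+15·(20/3)⁴)/(360·20·50000) = 208/10125 rad
Load 2 — applied couple M₀=6 kN·m at a=5 m (b=L-a=15):
  θ_2 = (M₀x²/(2L)-M₀(x-a)+C₁)/EI  [x>a] with C₁=M₀(3b²-L²)/(6L)=55/4 = (6·(20/3)²/(2·20)-6·((20/3)-5)+(55/4))/50000 = 1/4800 rad
Superposition: θ = Σ θ_i = 13447/648000 rad ≈ 0.020752 rad

θ(20/3) = 13447/648000 rad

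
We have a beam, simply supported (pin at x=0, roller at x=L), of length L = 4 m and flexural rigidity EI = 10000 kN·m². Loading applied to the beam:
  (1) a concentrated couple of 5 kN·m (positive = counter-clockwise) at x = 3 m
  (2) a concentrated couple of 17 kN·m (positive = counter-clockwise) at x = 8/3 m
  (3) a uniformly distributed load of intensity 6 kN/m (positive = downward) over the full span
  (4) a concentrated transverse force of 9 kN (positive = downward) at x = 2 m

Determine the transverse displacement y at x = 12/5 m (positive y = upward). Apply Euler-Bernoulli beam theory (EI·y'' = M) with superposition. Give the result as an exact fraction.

y(12/5) = -158759/37500000 m

Load 1 — applied couple M₀=5 kN·m at a=3 m (b=L-a=1):
  y_1 = (M₀x³/(6L)+C₁x)/EI  [x≤a] with C₁=M₀(3b²-L²)/(6L)=-65/24 = (5·(12/5)³/(6·4)+(-65/24)·(12/5))/10000 = -181/500000 m
Load 2 — applied couple M₀=17 kN·m at a=8/3 m (b=L-a=4/3):
  y_2 = (M₀x³/(6L)+C₁x)/EI  [x≤a] with C₁=M₀(3b²-L²)/(6L)=-68/9 = (17·(12/5)³/(6·4)+(-68/9)·(12/5))/10000 = -391/468750 m
Load 3 — uniform load w=6 kN/m over full span:
  y_3 = -wx(L³-2Lx²+x³)/(24EI) = -6·(12/5)·(4³-2·4·(12/5)²+(12/5)³)/(24·10000) = -744/390625 m
Load 4 — point force P=9 kN at a=2 m (b=L-a=2):
  y_4 = -Pa(L-x)(2Lx-a²-x²)/(6LEI)  [x>a] = -9·2·(4-(12/5))·(2·4·(12/5)-2²-(12/5)²)/(6·4·10000) = -177/156250 m
Superposition: y = Σ y_i = -158759/37500000 m ≈ -0.004234 m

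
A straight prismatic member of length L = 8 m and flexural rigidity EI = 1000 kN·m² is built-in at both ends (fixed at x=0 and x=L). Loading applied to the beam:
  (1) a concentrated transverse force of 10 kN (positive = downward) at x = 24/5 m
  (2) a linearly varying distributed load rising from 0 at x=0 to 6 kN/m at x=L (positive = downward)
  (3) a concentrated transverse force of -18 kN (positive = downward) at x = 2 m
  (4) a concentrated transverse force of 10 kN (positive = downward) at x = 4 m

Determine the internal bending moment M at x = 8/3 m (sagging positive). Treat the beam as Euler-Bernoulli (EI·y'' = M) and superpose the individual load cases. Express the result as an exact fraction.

M(8/3) = 2213/2700 kN·m

Load 1 — point force P=10 kN at a=24/5 m (b=L-a=16/5):
  M_1 = Pb²(3a+b)x/L³ - Pab²/L²  [x≤a] = 10·(16/5)²·(3·(24/5)+(16/5))·(8/3)/8³ - 10·(24/5)·(16/5)²/8² = 128/75 kN·m
Load 2 — triangular load w₀=6 kN/m (0→w₀ over full span):
  M_2 = 3w₀Lx/20 - w₀L²/30 - w₀x³/(6L) = 3·6·8·(8/3)/20 - 6·8²/30 - 6·(8/3)³/(6·8) = 544/135 kN·m
Load 3 — point force P=-18 kN at a=2 m (b=L-a=6):
  M_3 = Pa²(a+3b)(L-x)/L³ - Pa²b/L²  [x>a] = (-18)·2²·(2+3·6)·(8-(8/3))/8³ - (-18)·2²·6/8² = -33/4 kN·m
Load 4 — point force P=10 kN at a=4 m (b=L-a=4):
  M_4 = Pb²(3a+b)x/L³ - Pab²/L²  [x≤a] = 10·4²·(3·4+4)·(8/3)/8³ - 10·4·4²/8² = 10/3 kN·m
Superposition: M = Σ M_i = 2213/2700 kN·m ≈ 0.819630 kN·m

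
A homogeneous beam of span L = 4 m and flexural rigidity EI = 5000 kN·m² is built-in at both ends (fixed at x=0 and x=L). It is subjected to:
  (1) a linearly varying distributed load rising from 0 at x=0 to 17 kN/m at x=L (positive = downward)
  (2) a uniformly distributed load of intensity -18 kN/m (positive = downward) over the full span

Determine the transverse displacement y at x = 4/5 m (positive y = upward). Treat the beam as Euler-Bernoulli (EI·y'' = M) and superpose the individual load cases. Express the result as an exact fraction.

y(4/5) = 16832/29296875 m

Load 1 — triangular load w₀=17 kN/m (0→w₀ over full span):
  y_1 = -w₀x²(L-x)²(x+2L)/(120LEI) = -17·(4/5)²·(4-(4/5))²·((4/5)+2·4)/(120·4·5000) = -11968/29296875 m
Load 2 — uniform load w=-18 kN/m over full span:
  y_2 = -wx²(L-x)²/(24EI) = -(-18)·(4/5)²·(4-(4/5))²/(24·5000) = 384/390625 m
Superposition: y = Σ y_i = 16832/29296875 m ≈ 0.000575 m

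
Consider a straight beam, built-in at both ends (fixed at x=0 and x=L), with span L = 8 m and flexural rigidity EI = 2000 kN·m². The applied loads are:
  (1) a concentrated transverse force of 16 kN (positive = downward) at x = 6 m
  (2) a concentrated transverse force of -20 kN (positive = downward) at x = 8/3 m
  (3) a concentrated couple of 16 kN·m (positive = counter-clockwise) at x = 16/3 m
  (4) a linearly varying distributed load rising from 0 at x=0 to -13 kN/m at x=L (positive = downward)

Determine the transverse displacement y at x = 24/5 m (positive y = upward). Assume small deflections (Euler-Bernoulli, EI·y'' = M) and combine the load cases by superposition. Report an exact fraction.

y(24/5) = 5022076/158203125 m

Load 1 — point force P=16 kN at a=6 m (b=L-a=2):
  y_1 = -Pb²x²(3aL-(3a+b)x)/(6L³EI)  [x≤a] = -16·2²·(24/5)²·(3·6·8-(3·6+2)·(24/5))/(6·8³·2000) = -36/3125 m
Load 2 — point force P=-20 kN at a=8/3 m (b=L-a=16/3):
  y_2 = -Pa²(L-x)²(3bL-(3b+a)(L-x))/(6L³EI)  [x>a] = -(-20)·(8/3)²·(8-(24/5))²·(3·(16/3)·8-(3·(16/3)+(8/3))·(8-(24/5)))/(6·8³·2000) = 4096/253125 m
Load 3 — applied couple M₀=16 kN·m at a=16/3 m (b=L-a=8/3):
  y_3 = (R_Ax³/6 - M_Ax²/2)/EI  [x≤a] with R_A=8/3, M_A=16/3 = ((8/3)·(24/5)³/6 - (16/3)·(24/5)²/2)/2000 = -96/15625 m
Load 4 — triangular load w₀=-13 kN/m (0→w₀ over full span):
  y_4 = -w₀x²(L-x)²(x+2L)/(120LEI) = -(-13)·(24/5)²·(8-(24/5))²·((24/5)+2·8)/(120·8·2000) = 64896/1953125 m
Superposition: y = Σ y_i = 5022076/158203125 m ≈ 0.031744 m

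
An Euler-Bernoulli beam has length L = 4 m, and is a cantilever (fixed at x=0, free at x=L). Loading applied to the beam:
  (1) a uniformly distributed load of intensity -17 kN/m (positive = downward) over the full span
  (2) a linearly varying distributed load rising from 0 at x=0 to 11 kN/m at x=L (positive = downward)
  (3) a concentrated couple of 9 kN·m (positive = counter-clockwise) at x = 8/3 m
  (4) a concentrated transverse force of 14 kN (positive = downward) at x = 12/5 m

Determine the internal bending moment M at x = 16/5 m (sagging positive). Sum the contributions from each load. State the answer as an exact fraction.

Load 1 — uniform load w=-17 kN/m over full span:
  M_1 = -w(L-x)²/2 = -(-17)·(4-(16/5))²/2 = 136/25 kN·m
Load 2 — triangular load w₀=11 kN/m (0→w₀ over full span):
  M_2 = w₀Lx/2 - w₀L²/3 - w₀x³/(6L) = 11·4·(16/5)/2 - 11·4²/3 - 11·(16/5)³/(6·4) = -1232/375 kN·m
Load 3 — applied couple M₀=9 kN·m at a=8/3 m (b=L-a=4/3):
  M_3 = 0  [x>a] = 0 kN·m
Load 4 — point force P=14 kN at a=12/5 m (b=L-a=8/5):
  M_4 = 0  [x>a] = 0 kN·m
Superposition: M = Σ M_i = 808/375 kN·m ≈ 2.154667 kN·m

M(16/5) = 808/375 kN·m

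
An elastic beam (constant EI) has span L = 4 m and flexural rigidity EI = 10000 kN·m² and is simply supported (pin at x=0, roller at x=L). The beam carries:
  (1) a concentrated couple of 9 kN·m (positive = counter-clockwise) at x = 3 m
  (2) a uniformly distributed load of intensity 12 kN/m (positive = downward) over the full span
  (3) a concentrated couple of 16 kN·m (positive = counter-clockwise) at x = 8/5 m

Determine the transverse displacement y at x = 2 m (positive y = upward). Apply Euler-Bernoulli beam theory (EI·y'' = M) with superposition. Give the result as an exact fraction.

Load 1 — applied couple M₀=9 kN·m at a=3 m (b=L-a=1):
  y_1 = (M₀x³/(6L)+C₁x)/EI  [x≤a] with C₁=M₀(3b²-L²)/(6L)=-39/8 = (9·2³/(6·4)+(-39/8)·2)/10000 = -27/40000 m
Load 2 — uniform load w=12 kN/m over full span:
  y_2 = -wx(L³-2Lx²+x³)/(24EI) = -12·2·(4³-2·4·2²+2³)/(24·10000) = -1/250 m
Load 3 — applied couple M₀=16 kN·m at a=8/5 m (b=L-a=12/5):
  y_3 = (M₀x³/(6L)-M₀(x-a)²/2+C₁x)/EI  [x>a] with C₁=M₀(3b²-L²)/(6L)=64/75 = (16·2³/(6·4)-16·(2-(8/5))²/2+(64/75)·2)/10000 = 9/15625 m
Superposition: y = Σ y_i = -4099/1000000 m ≈ -0.004099 m

y(2) = -4099/1000000 m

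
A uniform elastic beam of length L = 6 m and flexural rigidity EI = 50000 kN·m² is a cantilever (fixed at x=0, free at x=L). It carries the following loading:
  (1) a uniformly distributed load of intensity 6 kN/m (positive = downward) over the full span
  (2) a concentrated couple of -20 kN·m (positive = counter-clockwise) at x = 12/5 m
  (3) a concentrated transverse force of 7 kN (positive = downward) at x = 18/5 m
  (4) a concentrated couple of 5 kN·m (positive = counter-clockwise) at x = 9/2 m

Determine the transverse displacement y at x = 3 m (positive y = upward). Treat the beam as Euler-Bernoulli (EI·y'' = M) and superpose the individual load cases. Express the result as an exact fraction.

Load 1 — uniform load w=6 kN/m over full span:
  y_1 = -wx²(x²-4Lx+6L²)/(24EI) = -6·3²·(3²-4·6·3+6·6²)/(24·50000) = -1377/200000 m
Load 2 — applied couple M₀=-20 kN·m at a=12/5 m (b=L-a=18/5):
  y_2 = M₀a(2x-a)/(2EI)  [x>a] = (-20)·(12/5)·(2·3-(12/5))/(2·50000) = -27/15625 m
Load 3 — point force P=7 kN at a=18/5 m (b=L-a=12/5):
  y_3 = -Px²(3a-x)/(6EI)  [x≤a] = -7·3²·(3·(18/5)-3)/(6·50000) = -819/500000 m
Load 4 — applied couple M₀=5 kN·m at a=9/2 m (b=L-a=3/2):
  y_4 = M₀x²/(2EI)  [x≤a] = 5·3²/(2·50000) = 9/20000 m
Superposition: y = Σ y_i = -9801/1000000 m ≈ -0.009801 m

y(3) = -9801/1000000 m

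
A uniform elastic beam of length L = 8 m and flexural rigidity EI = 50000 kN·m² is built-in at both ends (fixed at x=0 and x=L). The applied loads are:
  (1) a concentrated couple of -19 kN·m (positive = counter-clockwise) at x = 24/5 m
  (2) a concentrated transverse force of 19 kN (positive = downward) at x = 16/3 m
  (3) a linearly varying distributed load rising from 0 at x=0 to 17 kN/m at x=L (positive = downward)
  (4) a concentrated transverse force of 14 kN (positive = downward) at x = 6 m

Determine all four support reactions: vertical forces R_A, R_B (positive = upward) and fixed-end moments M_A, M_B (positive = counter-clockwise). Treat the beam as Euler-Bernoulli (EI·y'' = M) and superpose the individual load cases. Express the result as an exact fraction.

R_A = 260209/10800 kN, M_A = 126079/2700 kN·m, R_B = 830591/10800 kN, M_B = -256361/2700 kN·m

Load 1 — applied couple M₀=-19 kN·m at a=24/5 m (b=L-a=16/5):
  R_A = 6M₀ab/L³ = 6·(-19)·(24/5)·(16/5)/8³ = -171/50 kN
  M_A = M₀b(2a-b)/L² = (-19)·(16/5)·(2·(24/5)-(16/5))/8² = -152/25 kN·m
  R_B = -6M₀ab/L³ = -6·(-19)·(24/5)·(16/5)/8³ = 171/50 kN
  M_B = M₀a(2b-a)/L² = (-19)·(24/5)·(2·(16/5)-(24/5))/8² = -57/25 kN·m
Load 2 — point force P=19 kN at a=16/3 m (b=L-a=8/3):
  R_A = Pb²(3a+b)/L³ = 19·(8/3)²·(3·(16/3)+(8/3))/8³ = 133/27 kN
  M_A = Pab²/L² = 19·(16/3)·(8/3)²/8² = 304/27 kN·m
  R_B = Pa²(a+3b)/L³ = 19·(16/3)²·((16/3)+3·(8/3))/8³ = 380/27 kN
  M_B = -Pa²b/L² = -19·(16/3)²·(8/3)/8² = -608/27 kN·m
Load 3 — triangular load w₀=17 kN/m (0→w₀ over full span):
  R_A = 3w₀L/20 = 3·17·8/20 = 102/5 kN
  M_A = w₀L²/30 = 17·8²/30 = 544/15 kN·m
  R_B = 7w₀L/20 = 7·17·8/20 = 238/5 kN
  M_B = -w₀L²/20 = -17·8²/20 = -272/5 kN·m
Load 4 — point force P=14 kN at a=6 m (b=L-a=2):
  R_A = Pb²(3a+b)/L³ = 14·2²·(3·6+2)/8³ = 35/16 kN
  M_A = Pab²/L² = 14·6·2²/8² = 21/4 kN·m
  R_B = Pa²(a+3b)/L³ = 14·6²·(6+3·2)/8³ = 189/16 kN
  M_B = -Pa²b/L² = -14·6²·2/8² = -63/4 kN·m
Superposition: R_A = 260209/10800 kN, M_A = 126079/2700 kN·m, R_B = 830591/10800 kN, M_B = -256361/2700 kN·m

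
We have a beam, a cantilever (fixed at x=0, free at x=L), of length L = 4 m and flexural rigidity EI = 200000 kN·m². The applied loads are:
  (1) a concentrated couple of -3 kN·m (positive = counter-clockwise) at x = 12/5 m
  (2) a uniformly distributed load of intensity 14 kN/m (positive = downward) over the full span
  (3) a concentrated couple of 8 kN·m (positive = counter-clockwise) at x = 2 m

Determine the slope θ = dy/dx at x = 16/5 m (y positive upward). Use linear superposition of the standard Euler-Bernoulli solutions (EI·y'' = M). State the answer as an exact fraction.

θ(16/5) = -13063/18750000 rad

Load 1 — applied couple M₀=-3 kN·m at a=12/5 m (b=L-a=8/5):
  θ_1 = M₀a/EI  [x>a] = (-3)·(12/5)/200000 = -9/250000 rad
Load 2 — uniform load w=14 kN/m over full span:
  θ_2 = -wx(x²-3Lx+3L²)/(6EI) = -14·(16/5)·((16/5)²-3·4·(16/5)+3·4²)/(6·200000) = -868/1171875 rad
Load 3 — applied couple M₀=8 kN·m at a=2 m (b=L-a=2):
  θ_3 = M₀a/EI  [x>a] = 8·2/200000 = 1/12500 rad
Superposition: θ = Σ θ_i = -13063/18750000 rad ≈ -0.000697 rad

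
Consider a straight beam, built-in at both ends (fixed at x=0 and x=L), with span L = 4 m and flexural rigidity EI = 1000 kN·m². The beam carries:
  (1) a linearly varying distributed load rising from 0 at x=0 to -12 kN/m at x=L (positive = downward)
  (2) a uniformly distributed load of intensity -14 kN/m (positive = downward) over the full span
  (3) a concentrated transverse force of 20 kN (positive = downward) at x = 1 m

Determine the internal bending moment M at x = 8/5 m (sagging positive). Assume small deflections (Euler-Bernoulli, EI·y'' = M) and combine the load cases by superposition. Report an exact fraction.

Load 1 — triangular load w₀=-12 kN/m (0→w₀ over full span):
  M_1 = 3w₀Lx/20 - w₀L²/30 - w₀x³/(6L) = 3·(-12)·4·(8/5)/20 - (-12)·4²/30 - (-12)·(8/5)³/(6·4) = -384/125 kN·m
Load 2 — uniform load w=-14 kN/m over full span:
  M_2 = wLx/2 - wL²/12 - wx²/2 = (-14)·4·(8/5)/2 - (-14)·4²/12 - (-14)·(8/5)²/2 = -616/75 kN·m
Load 3 — point force P=20 kN at a=1 m (b=L-a=3):
  M_3 = Pa²(a+3b)(L-x)/L³ - Pa²b/L²  [x>a] = 20·1²·(1+3·3)·(4-(8/5))/4³ - 20·1²·3/4² = 15/4 kN·m
Superposition: M = Σ M_i = -11303/1500 kN·m ≈ -7.535333 kN·m

M(8/5) = -11303/1500 kN·m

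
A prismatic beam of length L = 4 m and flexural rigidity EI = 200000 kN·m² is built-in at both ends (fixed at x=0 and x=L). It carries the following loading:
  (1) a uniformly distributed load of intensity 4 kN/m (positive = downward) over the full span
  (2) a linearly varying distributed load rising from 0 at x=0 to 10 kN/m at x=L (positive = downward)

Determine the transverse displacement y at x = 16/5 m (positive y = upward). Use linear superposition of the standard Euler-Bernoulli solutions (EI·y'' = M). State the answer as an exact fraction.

Load 1 — uniform load w=4 kN/m over full span:
  y_1 = -wx²(L-x)²/(24EI) = -4·(16/5)²·(4-(16/5))²/(24·200000) = -32/5859375 m
Load 2 — triangular load w₀=10 kN/m (0→w₀ over full span):
  y_2 = -w₀x²(L-x)²(x+2L)/(120LEI) = -10·(16/5)²·(4-(16/5))²·((16/5)+2·4)/(120·4·200000) = -224/29296875 m
Superposition: y = Σ y_i = -128/9765625 m ≈ -0.000013 m

y(16/5) = -128/9765625 m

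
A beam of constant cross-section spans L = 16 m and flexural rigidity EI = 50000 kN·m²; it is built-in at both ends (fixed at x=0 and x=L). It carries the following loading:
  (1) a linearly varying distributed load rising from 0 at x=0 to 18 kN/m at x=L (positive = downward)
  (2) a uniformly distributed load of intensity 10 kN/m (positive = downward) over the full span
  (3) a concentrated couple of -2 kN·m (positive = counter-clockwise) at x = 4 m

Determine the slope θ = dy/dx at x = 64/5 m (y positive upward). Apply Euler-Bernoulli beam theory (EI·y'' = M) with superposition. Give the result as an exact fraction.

θ(64/5) = 25138/1953125 rad

Load 1 — triangular load w₀=18 kN/m (0→w₀ over full span):
  θ_1 = -w₀(2x(L-x)(L-2x)(x+2L)+x²(L-x)²)/(120LEI) = -18·(2·(64/5)·(16-(64/5))·(16-2·(64/5))·((64/5)+2·16)+(64/5)²·(16-(64/5))²)/(120·16·50000) = 12288/1953125 rad
Load 2 — uniform load w=10 kN/m over full span:
  θ_2 = -wx(L-x)(L-2x)/(12EI) = -10·(64/5)·(16-(64/5))·(16-2·(64/5))/(12·50000) = 512/78125 rad
Load 3 — applied couple M₀=-2 kN·m at a=4 m (b=L-a=12):
  θ_3 = (R_Ax²/2 - M_Ax - M₀(x-a))/EI  [x>a] with R_A=-9/64, M_A=3/8 = ((-9/64)·(64/5)²/2 - (3/8)·(64/5) - (-2)·((64/5)-4))/50000 = 2/78125 rad
Superposition: θ = Σ θ_i = 25138/1953125 rad ≈ 0.012871 rad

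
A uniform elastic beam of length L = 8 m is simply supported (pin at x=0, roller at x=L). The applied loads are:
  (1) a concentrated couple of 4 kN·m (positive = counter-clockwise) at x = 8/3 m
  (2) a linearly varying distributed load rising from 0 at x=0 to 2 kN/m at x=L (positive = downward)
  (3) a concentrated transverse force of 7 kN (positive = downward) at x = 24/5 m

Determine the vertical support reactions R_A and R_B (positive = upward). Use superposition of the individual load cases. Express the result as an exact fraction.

R_A = 179/30 kN, R_B = 271/30 kN

Load 1 — applied couple M₀=4 kN·m at a=8/3 m (b=L-a=16/3):
  R_A = M₀/L = 4/8 = 1/2 kN
  R_B = -M₀/L = -4/8 = -1/2 kN
Load 2 — triangular load w₀=2 kN/m (0→w₀ over full span):
  R_A = w₀L/6 = 2·8/6 = 8/3 kN
  R_B = w₀L/3 = 2·8/3 = 16/3 kN
Load 3 — point force P=7 kN at a=24/5 m (b=L-a=16/5):
  R_A = Pb/L = 7·(16/5)/8 = 14/5 kN
  R_B = Pa/L = 7·(24/5)/8 = 21/5 kN
Superposition: R_A = 179/30 kN, R_B = 271/30 kN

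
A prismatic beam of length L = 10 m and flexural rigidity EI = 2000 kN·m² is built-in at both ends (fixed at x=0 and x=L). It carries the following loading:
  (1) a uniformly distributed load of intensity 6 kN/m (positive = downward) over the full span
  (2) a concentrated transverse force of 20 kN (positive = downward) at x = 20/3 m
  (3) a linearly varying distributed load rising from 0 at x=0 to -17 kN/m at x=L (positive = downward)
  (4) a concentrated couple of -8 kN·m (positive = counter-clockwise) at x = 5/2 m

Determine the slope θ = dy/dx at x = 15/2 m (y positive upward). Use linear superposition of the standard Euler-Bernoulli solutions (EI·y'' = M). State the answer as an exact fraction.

Load 1 — uniform load w=6 kN/m over full span:
  θ_1 = -wx(L-x)(L-2x)/(12EI) = -6·(15/2)·(10-(15/2))·(10-2·(15/2))/(12·2000) = 3/128 rad
Load 2 — point force P=20 kN at a=20/3 m (b=L-a=10/3):
  θ_2 = Pa²(L-x)(2bL-(3b+a)(L-x))/(2L³EI)  [x>a] = 20·(20/3)²·(10-(15/2))·(2·(10/3)·10-(3·(10/3)+(20/3))·(10-(15/2)))/(2·10³·2000) = 1/72 rad
Load 3 — triangular load w₀=-17 kN/m (0→w₀ over full span):
  θ_3 = -w₀(2x(L-x)(L-2x)(x+2L)+x²(L-x)²)/(120LEI) = -(-17)·(2·(15/2)·(10-(15/2))·(10-2·(15/2))·((15/2)+2·10)+(15/2)²·(10-(15/2))²)/(120·10·2000) = -697/20480 rad
Load 4 — applied couple M₀=-8 kN·m at a=5/2 m (b=L-a=15/2):
  θ_4 = (R_Ax²/2 - M_Ax - M₀(x-a))/EI  [x>a] with R_A=-9/10, M_A=3/2 = ((-9/10)·(15/2)²/2 - (3/2)·(15/2) - (-8)·((15/2)-(5/2)))/2000 = 11/6400 rad
Superposition: θ = Σ θ_i = 4619/921600 rad ≈ 0.005012 rad

θ(15/2) = 4619/921600 rad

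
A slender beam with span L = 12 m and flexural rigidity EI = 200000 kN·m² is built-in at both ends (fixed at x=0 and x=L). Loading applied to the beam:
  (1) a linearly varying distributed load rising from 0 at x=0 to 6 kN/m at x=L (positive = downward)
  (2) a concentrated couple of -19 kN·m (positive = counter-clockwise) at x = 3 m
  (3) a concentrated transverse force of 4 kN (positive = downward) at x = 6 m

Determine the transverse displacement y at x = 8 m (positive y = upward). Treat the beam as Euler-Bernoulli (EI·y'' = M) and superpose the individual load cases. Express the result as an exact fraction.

y(8) = -1917/2000000 m

Load 1 — triangular load w₀=6 kN/m (0→w₀ over full span):
  y_1 = -w₀x²(L-x)²(x+2L)/(120LEI) = -6·8²·(12-8)²·(8+2·12)/(120·12·200000) = -32/46875 m
Load 2 — applied couple M₀=-19 kN·m at a=3 m (b=L-a=9):
  y_2 = (R_Ax³/6 - M_Ax²/2 - M₀(x-a)²/2)/EI  [x>a] with R_A=-57/32, M_A=57/16 = ((-57/32)·8³/6 - (57/16)·8²/2 - (-19)·(8-3)²/2)/200000 = -57/400000 m
Load 3 — point force P=4 kN at a=6 m (b=L-a=6):
  y_3 = -Pa²(L-x)²(3bL-(3b+a)(L-x))/(6L³EI)  [x>a] = -4·6²·(12-8)²·(3·6·12-(3·6+6)·(12-8))/(6·12³·200000) = -1/7500 m
Superposition: y = Σ y_i = -1917/2000000 m ≈ -0.000959 m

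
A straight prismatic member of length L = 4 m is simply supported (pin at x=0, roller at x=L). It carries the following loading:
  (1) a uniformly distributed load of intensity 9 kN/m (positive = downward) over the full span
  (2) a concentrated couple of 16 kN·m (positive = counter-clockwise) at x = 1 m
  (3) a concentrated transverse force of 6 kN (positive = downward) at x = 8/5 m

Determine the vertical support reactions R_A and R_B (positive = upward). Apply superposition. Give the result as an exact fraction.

R_A = 128/5 kN, R_B = 82/5 kN

Load 1 — uniform load w=9 kN/m over full span:
  R_A = wL/2 = 9·4/2 = 18 kN
  R_B = wL/2 = 9·4/2 = 18 kN
Load 2 — applied couple M₀=16 kN·m at a=1 m (b=L-a=3):
  R_A = M₀/L = 16/4 = 4 kN
  R_B = -M₀/L = -16/4 = -4 kN
Load 3 — point force P=6 kN at a=8/5 m (b=L-a=12/5):
  R_A = Pb/L = 6·(12/5)/4 = 18/5 kN
  R_B = Pa/L = 6·(8/5)/4 = 12/5 kN
Superposition: R_A = 128/5 kN, R_B = 82/5 kN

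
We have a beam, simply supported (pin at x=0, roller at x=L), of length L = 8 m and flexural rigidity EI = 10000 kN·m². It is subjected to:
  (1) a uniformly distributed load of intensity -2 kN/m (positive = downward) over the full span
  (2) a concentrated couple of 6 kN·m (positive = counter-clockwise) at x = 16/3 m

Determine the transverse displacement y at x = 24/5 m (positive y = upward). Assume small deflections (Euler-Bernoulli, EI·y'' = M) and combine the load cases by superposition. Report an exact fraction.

Load 1 — uniform load w=-2 kN/m over full span:
  y_1 = -wx(L³-2Lx²+x³)/(24EI) = -(-2)·(24/5)·(8³-2·8·(24/5)²+(24/5)³)/(24·10000) = 3968/390625 m
Load 2 — applied couple M₀=6 kN·m at a=16/3 m (b=L-a=8/3):
  y_2 = (M₀x³/(6L)+C₁x)/EI  [x≤a] with C₁=M₀(3b²-L²)/(6L)=-16/3 = (6·(24/5)³/(6·8)+(-16/3)·(24/5))/10000 = -92/78125 m
Superposition: y = Σ y_i = 3508/390625 m ≈ 0.008980 m

y(24/5) = 3508/390625 m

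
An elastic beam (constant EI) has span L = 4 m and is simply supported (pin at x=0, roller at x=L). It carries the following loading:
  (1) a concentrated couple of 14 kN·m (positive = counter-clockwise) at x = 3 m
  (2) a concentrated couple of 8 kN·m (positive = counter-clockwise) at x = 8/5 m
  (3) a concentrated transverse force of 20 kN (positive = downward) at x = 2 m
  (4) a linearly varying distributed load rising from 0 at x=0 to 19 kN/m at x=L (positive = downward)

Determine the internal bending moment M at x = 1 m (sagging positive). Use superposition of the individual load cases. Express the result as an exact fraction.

Load 1 — applied couple M₀=14 kN·m at a=3 m (b=L-a=1):
  M_1 = M₀x/L  [x≤a] = 14·1/4 = 7/2 kN·m
Load 2 — applied couple M₀=8 kN·m at a=8/5 m (b=L-a=12/5):
  M_2 = M₀x/L  [x≤a] = 8·1/4 = 2 kN·m
Load 3 — point force P=20 kN at a=2 m (b=L-a=2):
  M_3 = Pbx/L  [x≤a] = 20·2·1/4 = 10 kN·m
Load 4 — triangular load w₀=19 kN/m (0→w₀ over full span):
  M_4 = w₀Lx/6 - w₀x³/(6L) = 19·4·1/6 - 19·1³/(6·4) = 95/8 kN·m
Superposition: M = Σ M_i = 219/8 kN·m ≈ 27.375000 kN·m

M(1) = 219/8 kN·m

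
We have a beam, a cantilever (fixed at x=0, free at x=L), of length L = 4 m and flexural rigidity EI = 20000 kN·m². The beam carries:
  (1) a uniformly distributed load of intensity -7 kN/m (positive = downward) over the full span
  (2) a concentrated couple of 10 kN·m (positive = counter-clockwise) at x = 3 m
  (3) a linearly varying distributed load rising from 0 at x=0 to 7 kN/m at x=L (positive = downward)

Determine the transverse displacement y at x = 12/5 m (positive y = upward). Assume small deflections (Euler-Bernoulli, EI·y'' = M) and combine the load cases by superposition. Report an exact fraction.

y(12/5) = 57441/19531250 m

Load 1 — uniform load w=-7 kN/m over full span:
  y_1 = -wx²(x²-4Lx+6L²)/(24EI) = -(-7)·(12/5)²·((12/5)²-4·4·(12/5)+6·4²)/(24·20000) = 2079/390625 m
Load 2 — applied couple M₀=10 kN·m at a=3 m (b=L-a=1):
  y_2 = M₀x²/(2EI)  [x≤a] = 10·(12/5)²/(2·20000) = 9/6250 m
Load 3 — triangular load w₀=7 kN/m (0→w₀ over full span):
  y_3 = (w₀Lx³/12-w₀L²x²/6-w₀x⁵/(120L))/EI = (7·4·(12/5)³/12-7·4²·(12/5)²/6-7·(12/5)⁵/(120·4))/20000 = -37317/9765625 m
Superposition: y = Σ y_i = 57441/19531250 m ≈ 0.002941 m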